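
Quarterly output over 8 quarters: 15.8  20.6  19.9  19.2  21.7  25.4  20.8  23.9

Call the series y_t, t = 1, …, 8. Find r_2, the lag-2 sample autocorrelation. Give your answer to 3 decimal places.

0.176

Mean ȳ = (15.8 + 20.6 + 19.9 + 19.2 + 21.7 + 25.4 + 20.8 + 23.9)/8 = 20.9125
Σ(y_t−ȳ)(y_{t+2}−ȳ) = (5.1764) + (0.5352) + (-0.7973) + (-7.6848) + (-0.0886) + (13.4064) = 10.5472
Denominator Σ(y_t−ȳ)² = 59.8888
r_2 = 10.5472 / 59.8888 = 0.176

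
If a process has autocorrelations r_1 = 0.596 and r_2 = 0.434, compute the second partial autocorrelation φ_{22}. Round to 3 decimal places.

0.122

φ_{22} = (r_2 − r_1²) / (1 − r_1²)
r_1² = (0.596)² = 0.355216
Numerator = 0.434 − 0.3552 = 0.0788; denominator = 1 − 0.3552 = 0.6448
φ_{22} = 0.0788 / 0.6448 = 0.122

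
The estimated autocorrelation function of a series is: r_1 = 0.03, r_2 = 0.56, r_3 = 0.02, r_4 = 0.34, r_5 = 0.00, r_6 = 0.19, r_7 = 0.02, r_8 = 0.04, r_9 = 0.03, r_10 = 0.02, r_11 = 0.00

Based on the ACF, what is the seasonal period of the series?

2

The largest autocorrelation is r_2 = 0.56, with weaker echoes at lags 4 (0.34) and 6 (0.19); the remaining lags stay at or below 0.04.
The dominant spike at lag 2 indicates a seasonal period of 2.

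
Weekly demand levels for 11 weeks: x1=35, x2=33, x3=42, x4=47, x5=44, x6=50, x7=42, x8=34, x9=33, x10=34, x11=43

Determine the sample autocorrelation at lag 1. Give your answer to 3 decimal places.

Mean x̄ = (35 + 33 + 42 + 47 + 44 + 50 + 42 + 34 + 33 + 34 + 43)/11 = 39.7273
Numerator Σ_{t=1}^{10}(x_t−x̄)(x_{t+1}−x̄) = 176.6529
Denominator Σ(x_t−x̄)² = 376.1818
r_1 = 176.6529 / 376.1818 = 0.470

0.470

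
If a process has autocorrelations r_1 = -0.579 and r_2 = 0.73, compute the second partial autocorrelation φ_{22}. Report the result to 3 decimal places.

φ_{22} = (r_2 − r_1²) / (1 − r_1²)
r_1² = (-0.579)² = 0.335241
Numerator = 0.73 − 0.3352 = 0.3948; denominator = 1 − 0.3352 = 0.6648
φ_{22} = 0.3948 / 0.6648 = 0.594

0.594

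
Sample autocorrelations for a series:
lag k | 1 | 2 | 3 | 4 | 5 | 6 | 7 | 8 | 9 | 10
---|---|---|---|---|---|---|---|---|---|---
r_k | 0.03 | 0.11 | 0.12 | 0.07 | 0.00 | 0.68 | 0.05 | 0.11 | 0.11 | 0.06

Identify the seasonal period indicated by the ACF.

6

The largest autocorrelation is r_6 = 0.68; the remaining lags stay at or below 0.12.
The dominant spike at lag 6 indicates a seasonal period of 6.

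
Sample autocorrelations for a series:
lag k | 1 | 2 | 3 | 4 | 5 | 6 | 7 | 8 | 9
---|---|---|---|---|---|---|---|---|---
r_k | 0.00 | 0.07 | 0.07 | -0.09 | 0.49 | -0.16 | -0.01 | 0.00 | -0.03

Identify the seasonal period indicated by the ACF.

5

The largest autocorrelation is r_5 = 0.49; the remaining lags stay at or below 0.07.
The dominant spike at lag 5 indicates a seasonal period of 5.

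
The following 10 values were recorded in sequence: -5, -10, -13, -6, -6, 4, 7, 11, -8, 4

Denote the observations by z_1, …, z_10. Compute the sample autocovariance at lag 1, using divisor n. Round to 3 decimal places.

Mean z̄ = (-5 − 10 − 13 − 6 − 6 + 4 + 7 + 11 − 8 + 4)/10 = -2.2000
Σ_{t=1}^{9}(z_t−z̄)(z_{t+1}−z̄) = 203.9600
γ_1 = 203.9600 / 10 = 20.396

20.396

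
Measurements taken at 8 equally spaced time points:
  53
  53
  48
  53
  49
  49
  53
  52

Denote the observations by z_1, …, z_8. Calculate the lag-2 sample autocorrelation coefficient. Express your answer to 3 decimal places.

-0.146

Mean z̄ = (53 + 53 + 48 + 53 + 49 + 49 + 53 + 52)/8 = 51.2500
Σ(z_t−z̄)(z_{t+2}−z̄) = (-5.6875) + (3.0625) + (7.3125) + (-3.9375) + (-3.9375) + (-1.6875) = -4.8750
Denominator Σ(z_t−z̄)² = 33.5000
r_2 = -4.8750 / 33.5000 = -0.146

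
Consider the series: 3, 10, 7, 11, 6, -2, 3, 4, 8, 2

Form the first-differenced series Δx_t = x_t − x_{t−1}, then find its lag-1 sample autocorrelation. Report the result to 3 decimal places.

-0.283

First differences Δx: 7, -3, 4, -5, -8, 5, 1, 4, -6
Mean of differences = -0.1111
Numerator Σ(Δx_t−Δx̄)(Δx_{t+1}−Δx̄) = -68.2346
Denominator Σ(Δx_t−Δx̄)² = 240.8889
r_1(Δx) = -68.2346 / 240.8889 = -0.283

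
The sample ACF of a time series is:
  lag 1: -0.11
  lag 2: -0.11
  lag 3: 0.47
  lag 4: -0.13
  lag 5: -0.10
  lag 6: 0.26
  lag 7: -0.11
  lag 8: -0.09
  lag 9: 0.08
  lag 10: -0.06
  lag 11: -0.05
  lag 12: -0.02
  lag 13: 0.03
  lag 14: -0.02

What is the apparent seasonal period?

The largest autocorrelation is r_3 = 0.47, with a weaker echo at lag 6 (0.26); the remaining lags stay at or below 0.08.
The dominant spike at lag 3 indicates a seasonal period of 3.

3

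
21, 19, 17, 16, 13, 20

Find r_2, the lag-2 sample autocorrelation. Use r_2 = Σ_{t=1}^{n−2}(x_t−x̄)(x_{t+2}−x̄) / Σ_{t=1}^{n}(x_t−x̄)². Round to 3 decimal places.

-0.121

Mean x̄ = (21 + 19 + 17 + 16 + 13 + 20)/6 = 17.6667
Deviations from mean: 3.3333, 1.3333, -0.6667, -1.6667, -4.6667, 2.3333
Σ(x_t−x̄)(x_{t+2}−x̄) = (-2.2222) + (-2.2222) + (3.1111) + (-3.8889) = -5.2222
Denominator Σ(x_t−x̄)² = 43.3333
r_2 = -5.2222 / 43.3333 = -0.121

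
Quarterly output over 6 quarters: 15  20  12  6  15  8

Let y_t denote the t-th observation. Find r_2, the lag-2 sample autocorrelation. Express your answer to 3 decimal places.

-0.159

Mean ȳ = (15 + 20 + 12 + 6 + 15 + 8)/6 = 12.6667
Deviations from mean: 2.3333, 7.3333, -0.6667, -6.6667, 2.3333, -4.6667
Σ(y_t−ȳ)(y_{t+2}−ȳ) = (-1.5556) + (-48.8889) + (-1.5556) + (31.1111) = -20.8889
Denominator Σ(y_t−ȳ)² = 131.3333
r_2 = -20.8889 / 131.3333 = -0.159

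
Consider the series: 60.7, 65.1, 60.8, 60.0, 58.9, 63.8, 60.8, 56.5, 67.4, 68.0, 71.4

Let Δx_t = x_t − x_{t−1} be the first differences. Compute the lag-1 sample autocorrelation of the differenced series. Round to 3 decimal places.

First differences Δx: 4.4, -4.3, -0.8, -1.1, 4.9, -3.0, -4.3, 10.9, 0.6, 3.4
Mean of differences = 1.0700
Numerator Σ(Δx_t−Δx̄)(Δx_{t+1}−Δx̄) = -64.3279
Denominator Σ(Δx_t−Δx̄)² = 210.4810
r_1(Δx) = -64.3279 / 210.4810 = -0.306

-0.306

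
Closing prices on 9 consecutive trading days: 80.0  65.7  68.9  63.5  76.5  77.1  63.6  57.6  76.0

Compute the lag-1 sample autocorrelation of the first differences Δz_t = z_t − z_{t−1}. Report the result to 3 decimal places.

First differences Δz: -14.3, 3.2, -5.4, 13.0, 0.6, -13.5, -6.0, 18.4
Mean of differences = -0.5000
Numerator Σ(Δz_t−Δz̄)(Δz_{t+1}−Δz̄) = -167.2400
Denominator Σ(Δz_t−Δz̄)² = 968.0600
r_1(Δz) = -167.2400 / 968.0600 = -0.173

-0.173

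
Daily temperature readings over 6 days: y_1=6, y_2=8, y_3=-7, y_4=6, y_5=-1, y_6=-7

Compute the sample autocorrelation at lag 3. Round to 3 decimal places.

0.325

Mean ȳ = (6 + 8 − 7 + 6 − 1 − 7)/6 = 0.8333
Deviations from mean: 5.1667, 7.1667, -7.8333, 5.1667, -1.8333, -7.8333
Numerator Σ_{t=1}^{3}(y_t−ȳ)(y_{t+3}−ȳ) = 74.9167
Denominator Σ(y_t−ȳ)² = 230.8333
r_3 = 74.9167 / 230.8333 = 0.325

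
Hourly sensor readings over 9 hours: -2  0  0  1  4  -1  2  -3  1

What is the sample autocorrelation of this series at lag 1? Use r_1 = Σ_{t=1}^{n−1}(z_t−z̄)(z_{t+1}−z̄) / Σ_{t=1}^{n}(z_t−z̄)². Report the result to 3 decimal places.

-0.330

Mean z̄ = (-2 + 0 + 0 + 1 + 4 − 1 + 2 − 3 + 1)/9 = 0.2222
Numerator Σ_{t=1}^{8}(z_t−z̄)(z_{t+1}−z̄) = -11.7160
Denominator Σ(z_t−z̄)² = 35.5556
r_1 = -11.7160 / 35.5556 = -0.330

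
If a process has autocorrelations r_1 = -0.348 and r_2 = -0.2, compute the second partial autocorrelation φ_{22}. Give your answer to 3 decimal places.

φ_{22} = (r_2 − r_1²) / (1 − r_1²)
r_1² = (-0.348)² = 0.121104
Numerator = -0.2 − 0.1211 = -0.3211; denominator = 1 − 0.1211 = 0.8789
φ_{22} = -0.3211 / 0.8789 = -0.365

-0.365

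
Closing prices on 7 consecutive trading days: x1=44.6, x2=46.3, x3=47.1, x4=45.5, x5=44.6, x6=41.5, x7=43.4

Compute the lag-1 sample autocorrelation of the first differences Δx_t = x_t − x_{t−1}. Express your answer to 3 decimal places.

First differences Δx: 1.7, 0.8, -1.6, -0.9, -3.1, 1.9
Mean of differences = -0.2000
Numerator Σ(Δx_t−Δx̄)(Δx_{t+1}−Δx̄) = -2.5800
Denominator Σ(Δx_t−Δx̄)² = 19.8800
r_1(Δx) = -2.5800 / 19.8800 = -0.130

-0.130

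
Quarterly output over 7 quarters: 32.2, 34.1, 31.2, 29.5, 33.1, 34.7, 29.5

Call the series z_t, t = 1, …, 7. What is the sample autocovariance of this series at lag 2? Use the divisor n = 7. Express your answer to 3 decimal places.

-2.243

Mean z̄ = (32.2 + 34.1 + 31.2 + 29.5 + 33.1 + 34.7 + 29.5)/7 = 32.0429
Deviations: 0.1571, 2.0571, -0.8429, -2.5429, 1.0571, 2.6571, -2.5429
Σ_{t=1}^{5}(z_t−z̄)(z_{t+2}−z̄) = -15.6994
γ_2 = -15.6994 / 7 = -2.243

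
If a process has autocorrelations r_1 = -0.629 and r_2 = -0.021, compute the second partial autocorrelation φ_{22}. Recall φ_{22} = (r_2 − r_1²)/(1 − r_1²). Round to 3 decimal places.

φ_{22} = (r_2 − r_1²) / (1 − r_1²)
r_1² = (-0.629)² = 0.395641
Numerator = -0.021 − 0.3956 = -0.4166; denominator = 1 − 0.3956 = 0.6044
φ_{22} = -0.4166 / 0.6044 = -0.689

-0.689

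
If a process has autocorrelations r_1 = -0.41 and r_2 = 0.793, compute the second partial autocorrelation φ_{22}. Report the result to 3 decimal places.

0.751

φ_{22} = (r_2 − r_1²) / (1 − r_1²)
r_1² = (-0.41)² = 0.1681
Numerator = 0.793 − 0.1681 = 0.6249; denominator = 1 − 0.1681 = 0.8319
φ_{22} = 0.6249 / 0.8319 = 0.751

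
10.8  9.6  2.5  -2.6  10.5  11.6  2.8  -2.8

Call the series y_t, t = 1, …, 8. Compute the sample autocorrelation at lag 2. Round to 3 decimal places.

-0.690

Mean ȳ = (10.8 + 9.6 + 2.5 − 2.6 + 10.5 + 11.6 + 2.8 − 2.8)/8 = 5.3000
Deviations from mean: 5.5000, 4.3000, -2.8000, -7.9000, 5.2000, 6.3000, -2.5000, -8.1000
Σ(y_t−ȳ)(y_{t+2}−ȳ) = (-15.4000) + (-33.9700) + (-14.5600) + (-49.7700) + (-13.0000) + (-51.0300) = -177.7300
Denominator Σ(y_t−ȳ)² = 257.5800
r_2 = -177.7300 / 257.5800 = -0.690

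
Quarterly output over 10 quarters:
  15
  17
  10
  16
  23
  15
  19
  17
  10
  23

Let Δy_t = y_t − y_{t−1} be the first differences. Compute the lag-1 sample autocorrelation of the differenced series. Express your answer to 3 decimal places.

-0.419

First differences Δy: 2, -7, 6, 7, -8, 4, -2, -7, 13
Mean of differences = 0.8889
Numerator Σ(Δy_t−Δȳ)(Δy_{t+1}−Δȳ) = -181.5679
Denominator Σ(Δy_t−Δȳ)² = 432.8889
r_1(Δy) = -181.5679 / 432.8889 = -0.419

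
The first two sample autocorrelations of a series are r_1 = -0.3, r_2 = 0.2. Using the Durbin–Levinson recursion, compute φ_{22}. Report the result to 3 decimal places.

0.121

φ_{22} = (r_2 − r_1²) / (1 − r_1²)
r_1² = (-0.3)² = 0.09
Numerator = 0.2 − 0.0900 = 0.1100; denominator = 1 − 0.0900 = 0.9100
φ_{22} = 0.1100 / 0.9100 = 0.121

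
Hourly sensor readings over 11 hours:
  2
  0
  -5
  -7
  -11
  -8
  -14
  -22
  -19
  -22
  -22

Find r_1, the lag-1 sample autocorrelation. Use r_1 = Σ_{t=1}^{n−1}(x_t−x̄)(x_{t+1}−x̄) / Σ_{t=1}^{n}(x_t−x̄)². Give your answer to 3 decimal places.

0.700

Mean x̄ = (2 + 0 − 5 − 7 − 11 − 8 − 14 − 22 − 19 − 22 − 22)/11 = -11.6364
Numerator Σ_{t=1}^{10}(x_t−x̄)(x_{t+1}−x̄) = 547.8678
Denominator Σ(x_t−x̄)² = 782.5455
r_1 = 547.8678 / 782.5455 = 0.700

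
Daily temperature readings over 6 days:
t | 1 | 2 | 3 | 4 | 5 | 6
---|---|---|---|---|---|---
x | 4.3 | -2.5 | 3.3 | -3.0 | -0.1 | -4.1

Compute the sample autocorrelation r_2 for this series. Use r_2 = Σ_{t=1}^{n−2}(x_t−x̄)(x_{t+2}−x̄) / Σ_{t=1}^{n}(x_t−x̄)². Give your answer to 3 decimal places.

Mean x̄ = (4.3 − 2.5 + 3.3 − 3.0 − 0.1 − 4.1)/6 = -0.3500
Σ(x_t−x̄)(x_{t+2}−x̄) = (16.9725) + (5.6975) + (0.9125) + (9.9375) = 33.5200
Denominator Σ(x_t−x̄)² = 60.7150
r_2 = 33.5200 / 60.7150 = 0.552

0.552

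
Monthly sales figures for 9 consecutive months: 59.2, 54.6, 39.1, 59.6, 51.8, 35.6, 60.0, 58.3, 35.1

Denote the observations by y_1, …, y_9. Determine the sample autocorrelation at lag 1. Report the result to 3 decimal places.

-0.337

Mean ȳ = (59.2 + 54.6 + 39.1 + 59.6 + 51.8 + 35.6 + 60.0 + 58.3 + 35.1)/9 = 50.3667
Numerator Σ_{t=1}^{8}(y_t−ȳ)(y_{t+1}−ȳ) = -309.2044
Denominator Σ(y_t−ȳ)² = 917.0600
r_1 = -309.2044 / 917.0600 = -0.337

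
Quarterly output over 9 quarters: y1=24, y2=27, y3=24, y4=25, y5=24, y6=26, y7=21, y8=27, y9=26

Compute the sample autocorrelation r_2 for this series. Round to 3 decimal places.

0.118

Mean ȳ = (24 + 27 + 24 + 25 + 24 + 26 + 21 + 27 + 26)/9 = 24.8889
Σ(y_t−ȳ)(y_{t+2}−ȳ) = (0.7901) + (0.2346) + (0.7901) + (0.1235) + (3.4568) + (2.3457) + (-4.3210) = 3.4198
Denominator Σ(y_t−ȳ)² = 28.8889
r_2 = 3.4198 / 28.8889 = 0.118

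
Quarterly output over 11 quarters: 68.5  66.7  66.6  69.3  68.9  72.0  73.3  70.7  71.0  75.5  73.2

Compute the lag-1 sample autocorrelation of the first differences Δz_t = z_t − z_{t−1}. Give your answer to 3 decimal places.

-0.305

First differences Δz: -1.8, -0.1, 2.7, -0.4, 3.1, 1.3, -2.6, 0.3, 4.5, -2.3
Mean of differences = 0.4700
Numerator Σ(Δz_t−Δz̄)(Δz_{t+1}−Δz̄) = -15.8969
Denominator Σ(Δz_t−Δz̄)² = 52.1810
r_1(Δz) = -15.8969 / 52.1810 = -0.305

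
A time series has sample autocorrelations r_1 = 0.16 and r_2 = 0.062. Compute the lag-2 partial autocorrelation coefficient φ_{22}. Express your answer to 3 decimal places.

0.037

φ_{22} = (r_2 − r_1²) / (1 − r_1²)
r_1² = (0.16)² = 0.0256
Numerator = 0.062 − 0.0256 = 0.0364; denominator = 1 − 0.0256 = 0.9744
φ_{22} = 0.0364 / 0.9744 = 0.037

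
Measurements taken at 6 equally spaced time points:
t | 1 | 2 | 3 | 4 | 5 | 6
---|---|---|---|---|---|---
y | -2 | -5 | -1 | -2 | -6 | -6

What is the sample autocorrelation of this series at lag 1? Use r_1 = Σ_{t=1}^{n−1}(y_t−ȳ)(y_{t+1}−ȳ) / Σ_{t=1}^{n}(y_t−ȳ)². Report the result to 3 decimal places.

0.009

Mean ȳ = (-2 − 5 − 1 − 2 − 6 − 6)/6 = -3.6667
Numerator Σ_{t=1}^{5}(y_t−ȳ)(y_{t+1}−ȳ) = 0.2222
Denominator Σ(y_t−ȳ)² = 25.3333
r_1 = 0.2222 / 25.3333 = 0.009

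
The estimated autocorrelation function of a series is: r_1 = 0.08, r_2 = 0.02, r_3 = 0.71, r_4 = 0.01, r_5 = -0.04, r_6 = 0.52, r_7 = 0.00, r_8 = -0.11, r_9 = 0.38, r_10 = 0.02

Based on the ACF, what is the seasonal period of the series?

The largest autocorrelation is r_3 = 0.71, with weaker echoes at lags 6 (0.52) and 9 (0.38); the remaining lags stay at or below 0.08.
The dominant spike at lag 3 indicates a seasonal period of 3.

3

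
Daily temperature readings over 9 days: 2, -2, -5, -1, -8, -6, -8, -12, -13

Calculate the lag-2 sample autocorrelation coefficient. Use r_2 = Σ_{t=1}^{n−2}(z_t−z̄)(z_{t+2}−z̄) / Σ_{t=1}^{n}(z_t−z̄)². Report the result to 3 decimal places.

Mean z̄ = (2 − 2 − 5 − 1 − 8 − 6 − 8 − 12 − 13)/9 = -5.8889
Numerator Σ_{t=1}^{7}(z_t−z̄)(z_{t+2}−z̄) = 43.7531
Denominator Σ(z_t−z̄)² = 198.8889
r_2 = 43.7531 / 198.8889 = 0.220

0.220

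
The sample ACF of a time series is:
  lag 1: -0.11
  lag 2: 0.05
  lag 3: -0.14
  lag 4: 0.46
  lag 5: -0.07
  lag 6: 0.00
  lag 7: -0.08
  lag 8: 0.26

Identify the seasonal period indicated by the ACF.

4

The largest autocorrelation is r_4 = 0.46, with a weaker echo at lag 8 (0.26); the remaining lags stay at or below 0.05.
The dominant spike at lag 4 indicates a seasonal period of 4.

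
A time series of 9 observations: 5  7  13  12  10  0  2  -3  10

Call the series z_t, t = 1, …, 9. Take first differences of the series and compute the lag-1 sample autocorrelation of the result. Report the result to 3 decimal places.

-0.180

First differences Δz: 2, 6, -1, -2, -10, 2, -5, 13
Mean of differences = 0.6250
Numerator Σ(Δz_t−Δz̄)(Δz_{t+1}−Δz̄) = -61.1406
Denominator Σ(Δz_t−Δz̄)² = 339.8750
r_1(Δz) = -61.1406 / 339.8750 = -0.180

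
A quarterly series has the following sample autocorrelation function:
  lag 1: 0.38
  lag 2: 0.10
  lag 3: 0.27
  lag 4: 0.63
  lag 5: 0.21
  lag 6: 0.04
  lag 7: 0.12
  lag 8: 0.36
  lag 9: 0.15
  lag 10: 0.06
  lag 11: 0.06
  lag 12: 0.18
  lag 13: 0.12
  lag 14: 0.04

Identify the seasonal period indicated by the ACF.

The largest autocorrelation is r_4 = 0.63; the remaining lags stay at or below 0.38. The elevated value at lag 1 (0.38), dropping to 0.10 at lag 2, reflects decaying short-term dependence rather than seasonality.
The dominant spike at lag 4 indicates a seasonal period of 4.

4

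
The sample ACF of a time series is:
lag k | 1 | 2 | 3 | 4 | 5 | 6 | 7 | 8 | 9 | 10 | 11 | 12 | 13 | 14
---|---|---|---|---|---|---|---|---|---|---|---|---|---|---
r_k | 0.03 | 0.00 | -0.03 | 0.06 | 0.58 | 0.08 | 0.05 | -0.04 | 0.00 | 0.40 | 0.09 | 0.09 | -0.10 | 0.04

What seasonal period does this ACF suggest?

The largest autocorrelation is r_5 = 0.58, with a weaker echo at lag 10 (0.40); the remaining lags stay at or below 0.09.
The dominant spike at lag 5 indicates a seasonal period of 5.

5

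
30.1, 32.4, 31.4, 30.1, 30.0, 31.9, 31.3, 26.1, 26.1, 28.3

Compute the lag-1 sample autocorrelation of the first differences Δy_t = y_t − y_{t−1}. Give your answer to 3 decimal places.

-0.009

First differences Δy: 2.3, -1.0, -1.3, -0.1, 1.9, -0.6, -5.2, 0.0, 2.2
Mean of differences = -0.2000
Numerator Σ(Δy_t−Δȳ)(Δy_{t+1}−Δȳ) = -0.3800
Denominator Σ(Δy_t−Δȳ)² = 43.4800
r_1(Δy) = -0.3800 / 43.4800 = -0.009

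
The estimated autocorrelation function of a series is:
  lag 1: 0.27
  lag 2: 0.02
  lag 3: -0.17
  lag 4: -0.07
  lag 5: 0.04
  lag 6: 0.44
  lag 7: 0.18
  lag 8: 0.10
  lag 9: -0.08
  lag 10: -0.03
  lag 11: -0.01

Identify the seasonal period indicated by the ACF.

The largest autocorrelation is r_6 = 0.44; the remaining lags stay at or below 0.27. The elevated value at lag 1 (0.27), dropping to 0.02 at lag 2, reflects decaying short-term dependence rather than seasonality.
The dominant spike at lag 6 indicates a seasonal period of 6.

6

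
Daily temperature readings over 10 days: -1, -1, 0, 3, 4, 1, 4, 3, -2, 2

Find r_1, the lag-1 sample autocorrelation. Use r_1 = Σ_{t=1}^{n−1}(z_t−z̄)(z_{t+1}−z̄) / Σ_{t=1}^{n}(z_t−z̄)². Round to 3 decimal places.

Mean z̄ = (-1 − 1 + 0 + 3 + 4 + 1 + 4 + 3 − 2 + 2)/10 = 1.3000
Numerator Σ_{t=1}^{9}(z_t−z̄)(z_{t+1}−z̄) = 5.7100
Denominator Σ(z_t−z̄)² = 44.1000
r_1 = 5.7100 / 44.1000 = 0.129

0.129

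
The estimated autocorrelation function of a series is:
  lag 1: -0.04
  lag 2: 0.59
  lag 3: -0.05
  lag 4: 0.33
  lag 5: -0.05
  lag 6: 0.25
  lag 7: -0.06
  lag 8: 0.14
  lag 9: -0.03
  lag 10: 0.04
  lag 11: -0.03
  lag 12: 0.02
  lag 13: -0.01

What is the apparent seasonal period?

2

The largest autocorrelation is r_2 = 0.59, with weaker echoes at lags 4 (0.33) and 6 (0.25); the remaining lags stay at or below 0.14.
The dominant spike at lag 2 indicates a seasonal period of 2.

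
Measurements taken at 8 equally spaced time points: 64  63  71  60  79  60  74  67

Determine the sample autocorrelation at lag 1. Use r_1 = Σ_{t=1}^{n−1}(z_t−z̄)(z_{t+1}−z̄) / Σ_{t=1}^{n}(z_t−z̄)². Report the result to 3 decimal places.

-0.755

Mean z̄ = (64 + 63 + 71 + 60 + 79 + 60 + 74 + 67)/8 = 67.2500
Deviations from mean: -3.2500, -4.2500, 3.7500, -7.2500, 11.7500, -7.2500, 6.7500, -0.2500
Σ(z_t−z̄)(z_{t+1}−z̄) = (13.8125) + (-15.9375) + (-27.1875) + (-85.1875) + (-85.1875) + (-48.9375) + (-1.6875) = -250.3125
Denominator Σ(z_t−z̄)² = 331.5000
r_1 = -250.3125 / 331.5000 = -0.755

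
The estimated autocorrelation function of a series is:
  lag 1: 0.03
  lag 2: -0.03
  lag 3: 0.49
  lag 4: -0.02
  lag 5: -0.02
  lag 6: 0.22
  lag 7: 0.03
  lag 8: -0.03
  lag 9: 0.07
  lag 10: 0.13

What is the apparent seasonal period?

The largest autocorrelation is r_3 = 0.49, with a weaker echo at lag 6 (0.22); the remaining lags stay at or below 0.13.
The dominant spike at lag 3 indicates a seasonal period of 3.

3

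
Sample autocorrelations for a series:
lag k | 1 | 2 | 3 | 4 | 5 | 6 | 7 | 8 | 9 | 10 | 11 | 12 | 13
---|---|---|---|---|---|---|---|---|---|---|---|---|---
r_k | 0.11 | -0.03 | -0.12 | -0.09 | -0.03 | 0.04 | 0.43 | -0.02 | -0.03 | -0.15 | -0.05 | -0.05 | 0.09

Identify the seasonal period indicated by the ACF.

7

The largest autocorrelation is r_7 = 0.43; the remaining lags stay at or below 0.11.
The dominant spike at lag 7 indicates a seasonal period of 7.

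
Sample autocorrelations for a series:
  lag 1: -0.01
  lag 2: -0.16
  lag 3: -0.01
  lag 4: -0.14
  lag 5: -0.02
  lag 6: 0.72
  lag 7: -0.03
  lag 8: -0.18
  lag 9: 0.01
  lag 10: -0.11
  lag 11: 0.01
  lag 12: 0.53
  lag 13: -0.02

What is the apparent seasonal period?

6

The largest autocorrelation is r_6 = 0.72, with a weaker echo at lag 12 (0.53); the remaining lags stay at or below 0.01.
The dominant spike at lag 6 indicates a seasonal period of 6.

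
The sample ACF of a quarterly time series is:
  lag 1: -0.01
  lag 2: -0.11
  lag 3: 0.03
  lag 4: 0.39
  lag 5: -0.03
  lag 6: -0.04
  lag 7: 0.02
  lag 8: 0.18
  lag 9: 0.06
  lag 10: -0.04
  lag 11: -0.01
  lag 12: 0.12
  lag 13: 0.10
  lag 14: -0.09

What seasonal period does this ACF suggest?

The largest autocorrelation is r_4 = 0.39, with a weaker echo at lag 8 (0.18); the remaining lags stay at or below 0.12.
The dominant spike at lag 4 indicates a seasonal period of 4.

4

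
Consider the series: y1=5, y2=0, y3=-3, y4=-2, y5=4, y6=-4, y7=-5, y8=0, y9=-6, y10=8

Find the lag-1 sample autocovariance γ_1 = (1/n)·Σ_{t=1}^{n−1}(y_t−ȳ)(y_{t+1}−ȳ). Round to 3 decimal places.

-5.089

Mean ȳ = (5 + 0 − 3 − 2 + 4 − 4 − 5 + 0 − 6 + 8)/10 = -0.3000
Σ_{t=1}^{9}(y_t−ȳ)(y_{t+1}−ȳ) = -50.8900
γ_1 = -50.8900 / 10 = -5.089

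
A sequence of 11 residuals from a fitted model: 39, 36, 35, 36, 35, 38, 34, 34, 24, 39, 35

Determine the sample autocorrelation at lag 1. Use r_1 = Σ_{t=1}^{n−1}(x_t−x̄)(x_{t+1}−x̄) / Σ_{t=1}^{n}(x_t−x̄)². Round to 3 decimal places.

-0.187

Mean x̄ = (39 + 36 + 35 + 36 + 35 + 38 + 34 + 34 + 24 + 39 + 35)/11 = 35.0000
Numerator Σ_{t=1}^{10}(x_t−x̄)(x_{t+1}−x̄) = -31.0000
Denominator Σ(x_t−x̄)² = 166.0000
r_1 = -31.0000 / 166.0000 = -0.187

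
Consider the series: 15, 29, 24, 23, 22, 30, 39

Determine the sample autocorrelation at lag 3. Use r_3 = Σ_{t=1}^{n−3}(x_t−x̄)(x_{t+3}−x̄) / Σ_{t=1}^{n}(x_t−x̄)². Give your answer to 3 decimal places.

-0.076

Mean x̄ = (15 + 29 + 24 + 23 + 22 + 30 + 39)/7 = 26.0000
Deviations from mean: -11.0000, 3.0000, -2.0000, -3.0000, -4.0000, 4.0000, 13.0000
Σ(x_t−x̄)(x_{t+3}−x̄) = (33.0000) + (-12.0000) + (-8.0000) + (-39.0000) = -26.0000
Denominator Σ(x_t−x̄)² = 344.0000
r_3 = -26.0000 / 344.0000 = -0.076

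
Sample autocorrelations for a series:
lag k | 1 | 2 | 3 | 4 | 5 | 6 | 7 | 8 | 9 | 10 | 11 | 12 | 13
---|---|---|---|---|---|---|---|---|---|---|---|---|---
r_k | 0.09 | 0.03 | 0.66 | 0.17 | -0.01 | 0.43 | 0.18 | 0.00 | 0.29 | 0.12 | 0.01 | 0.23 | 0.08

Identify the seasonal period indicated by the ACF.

3

The largest autocorrelation is r_3 = 0.66, with weaker echoes at lags 6 (0.43), 9 (0.29) and 12 (0.23); the remaining lags stay at or below 0.18.
The dominant spike at lag 3 indicates a seasonal period of 3.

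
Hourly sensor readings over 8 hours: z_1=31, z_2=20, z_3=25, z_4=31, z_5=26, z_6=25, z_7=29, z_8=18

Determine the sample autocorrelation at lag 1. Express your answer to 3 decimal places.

-0.351

Mean z̄ = (31 + 20 + 25 + 31 + 26 + 25 + 29 + 18)/8 = 25.6250
Deviations from mean: 5.3750, -5.6250, -0.6250, 5.3750, 0.3750, -0.6250, 3.3750, -7.6250
Σ(z_t−z̄)(z_{t+1}−z̄) = (-30.2344) + (3.5156) + (-3.3594) + (2.0156) + (-0.2344) + (-2.1094) + (-25.7344) = -56.1406
Denominator Σ(z_t−z̄)² = 159.8750
r_1 = -56.1406 / 159.8750 = -0.351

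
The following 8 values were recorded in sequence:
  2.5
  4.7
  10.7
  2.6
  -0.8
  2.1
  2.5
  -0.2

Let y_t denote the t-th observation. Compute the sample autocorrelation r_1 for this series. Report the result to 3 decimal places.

0.182

Mean ȳ = (2.5 + 4.7 + 10.7 + 2.6 − 0.8 + 2.1 + 2.5 − 0.2)/8 = 3.0125
Deviations from mean: -0.5125, 1.6875, 7.6875, -0.4125, -3.8125, -0.9125, -0.5125, -3.2125
Σ(y_t−ȳ)(y_{t+1}−ȳ) = (-0.8648) + (12.9727) + (-3.1711) + (1.5727) + (3.4789) + (0.4677) + (1.6464) = 16.1023
Denominator Σ(y_t−ȳ)² = 88.3288
r_1 = 16.1023 / 88.3288 = 0.182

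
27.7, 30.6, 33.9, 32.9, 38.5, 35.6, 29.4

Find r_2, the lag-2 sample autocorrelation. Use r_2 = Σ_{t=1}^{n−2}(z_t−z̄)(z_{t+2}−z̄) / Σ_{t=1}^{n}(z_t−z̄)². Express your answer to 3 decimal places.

Mean z̄ = (27.7 + 30.6 + 33.9 + 32.9 + 38.5 + 35.6 + 29.4)/7 = 32.6571
Deviations from mean: -4.9571, -2.0571, 1.2429, 0.2429, 5.8429, 2.9429, -3.2571
Numerator Σ_{t=1}^{5}(z_t−z̄)(z_{t+2}−z̄) = -17.7151
Denominator Σ(z_t−z̄)² = 83.8171
r_2 = -17.7151 / 83.8171 = -0.211

-0.211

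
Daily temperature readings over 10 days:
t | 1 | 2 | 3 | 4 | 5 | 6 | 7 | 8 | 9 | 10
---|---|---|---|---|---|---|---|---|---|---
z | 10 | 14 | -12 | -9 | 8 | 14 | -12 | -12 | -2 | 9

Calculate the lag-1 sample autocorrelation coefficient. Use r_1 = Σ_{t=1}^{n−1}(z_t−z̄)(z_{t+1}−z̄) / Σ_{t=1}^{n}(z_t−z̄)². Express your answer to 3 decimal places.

0.096

Mean z̄ = (10 + 14 − 12 − 9 + 8 + 14 − 12 − 12 − 2 + 9)/10 = 0.8000
Numerator Σ_{t=1}^{9}(z_t−z̄)(z_{t+1}−z̄) = 110.1600
Denominator Σ(z_t−z̄)² = 1147.6000
r_1 = 110.1600 / 1147.6000 = 0.096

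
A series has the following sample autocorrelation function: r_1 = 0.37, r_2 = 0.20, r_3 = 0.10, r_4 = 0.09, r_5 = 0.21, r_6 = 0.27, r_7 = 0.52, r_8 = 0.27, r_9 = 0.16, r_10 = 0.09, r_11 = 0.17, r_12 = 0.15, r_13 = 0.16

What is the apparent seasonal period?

The largest autocorrelation is r_7 = 0.52; the remaining lags stay at or below 0.37. The elevated value at lag 1 (0.37), dropping to 0.20 at lag 2, reflects decaying short-term dependence rather than seasonality.
The dominant spike at lag 7 indicates a seasonal period of 7.

7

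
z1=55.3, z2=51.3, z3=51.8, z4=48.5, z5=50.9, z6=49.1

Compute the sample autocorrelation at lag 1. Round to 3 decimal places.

Mean z̄ = (55.3 + 51.3 + 51.8 + 48.5 + 50.9 + 49.1)/6 = 51.1500
Deviations from mean: 4.1500, 0.1500, 0.6500, -2.6500, -0.2500, -2.0500
Numerator Σ_{t=1}^{5}(z_t−z̄)(z_{t+1}−z̄) = 0.1725
Denominator Σ(z_t−z̄)² = 28.9550
r_1 = 0.1725 / 28.9550 = 0.006

0.006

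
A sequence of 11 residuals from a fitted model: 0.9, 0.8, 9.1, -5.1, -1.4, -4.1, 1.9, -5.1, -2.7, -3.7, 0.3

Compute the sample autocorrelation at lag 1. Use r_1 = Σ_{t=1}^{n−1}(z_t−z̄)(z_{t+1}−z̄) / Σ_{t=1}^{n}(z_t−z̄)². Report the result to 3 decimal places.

Mean z̄ = (0.9 + 0.8 + 9.1 − 5.1 − 1.4 − 4.1 + 1.9 − 5.1 − 2.7 − 3.7 + 0.3)/11 = -0.8273
Numerator Σ_{t=1}^{10}(z_t−z̄)(z_{t+1}−z̄) = -29.5653
Denominator Σ(z_t−z̄)² = 172.2018
r_1 = -29.5653 / 172.2018 = -0.172

-0.172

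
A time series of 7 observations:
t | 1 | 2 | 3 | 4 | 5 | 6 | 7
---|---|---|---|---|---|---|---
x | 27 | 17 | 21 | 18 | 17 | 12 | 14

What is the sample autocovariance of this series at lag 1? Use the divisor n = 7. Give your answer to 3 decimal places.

2.571

Mean x̄ = (27 + 17 + 21 + 18 + 17 + 12 + 14)/7 = 18.0000
Deviations: 9.0000, -1.0000, 3.0000, 0.0000, -1.0000, -6.0000, -4.0000
Σ_{t=1}^{6}(x_t−x̄)(x_{t+1}−x̄) = 18.0000
γ_1 = 18.0000 / 7 = 2.571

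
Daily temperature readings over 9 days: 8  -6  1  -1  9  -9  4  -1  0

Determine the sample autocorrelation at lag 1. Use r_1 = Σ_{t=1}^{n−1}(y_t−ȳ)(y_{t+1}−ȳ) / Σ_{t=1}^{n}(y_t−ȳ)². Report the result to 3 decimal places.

Mean ȳ = (8 − 6 + 1 − 1 + 9 − 9 + 4 − 1 + 0)/9 = 0.5556
Numerator Σ_{t=1}^{8}(y_t−ȳ)(y_{t+1}−ȳ) = -183.6420
Denominator Σ(y_t−ȳ)² = 278.2222
r_1 = -183.6420 / 278.2222 = -0.660

-0.660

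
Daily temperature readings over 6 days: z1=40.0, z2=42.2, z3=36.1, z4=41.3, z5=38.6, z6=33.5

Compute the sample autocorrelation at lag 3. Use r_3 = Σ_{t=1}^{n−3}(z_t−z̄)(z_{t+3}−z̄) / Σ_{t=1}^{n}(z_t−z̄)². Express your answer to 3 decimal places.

Mean z̄ = (40.0 + 42.2 + 36.1 + 41.3 + 38.6 + 33.5)/6 = 38.6167
Numerator Σ_{t=1}^{3}(z_t−z̄)(z_{t+3}−z̄) = 16.5292
Denominator Σ(z_t−z̄)² = 54.4683
r_3 = 16.5292 / 54.4683 = 0.303

0.303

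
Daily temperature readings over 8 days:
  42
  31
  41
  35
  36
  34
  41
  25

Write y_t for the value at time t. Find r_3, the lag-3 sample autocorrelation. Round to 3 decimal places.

Mean ȳ = (42 + 31 + 41 + 35 + 36 + 34 + 41 + 25)/8 = 35.6250
Deviations from mean: 6.3750, -4.6250, 5.3750, -0.6250, 0.3750, -1.6250, 5.3750, -10.6250
Σ(y_t−ȳ)(y_{t+3}−ȳ) = (-3.9844) + (-1.7344) + (-8.7344) + (-3.3594) + (-3.9844) = -21.7969
Denominator Σ(y_t−ȳ)² = 235.8750
r_3 = -21.7969 / 235.8750 = -0.092

-0.092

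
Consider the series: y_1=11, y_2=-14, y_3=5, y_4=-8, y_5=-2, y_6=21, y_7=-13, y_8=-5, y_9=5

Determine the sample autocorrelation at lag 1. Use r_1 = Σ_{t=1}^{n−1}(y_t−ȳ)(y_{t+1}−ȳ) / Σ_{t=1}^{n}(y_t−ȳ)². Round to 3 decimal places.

-0.489

Mean ȳ = (11 − 14 + 5 − 8 − 2 + 21 − 13 − 5 + 5)/9 = 0.0000
Numerator Σ_{t=1}^{8}(y_t−ȳ)(y_{t+1}−ȳ) = -523.0000
Denominator Σ(y_t−ȳ)² = 1070.0000
r_1 = -523.0000 / 1070.0000 = -0.489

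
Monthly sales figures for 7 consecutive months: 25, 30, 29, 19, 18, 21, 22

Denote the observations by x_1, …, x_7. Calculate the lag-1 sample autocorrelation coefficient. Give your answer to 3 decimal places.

Mean x̄ = (25 + 30 + 29 + 19 + 18 + 21 + 22)/7 = 23.4286
Deviations from mean: 1.5714, 6.5714, 5.5714, -4.4286, -5.4286, -2.4286, -1.4286
Σ(x_t−x̄)(x_{t+1}−x̄) = (10.3265) + (36.6122) + (-24.6735) + (24.0408) + (13.1837) + (3.4694) = 62.9592
Denominator Σ(x_t−x̄)² = 133.7143
r_1 = 62.9592 / 133.7143 = 0.471

0.471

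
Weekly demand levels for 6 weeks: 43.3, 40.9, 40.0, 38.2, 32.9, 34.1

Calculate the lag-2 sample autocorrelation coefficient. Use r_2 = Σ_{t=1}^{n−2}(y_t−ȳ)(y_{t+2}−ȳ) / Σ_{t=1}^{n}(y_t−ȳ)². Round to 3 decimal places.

Mean ȳ = (43.3 + 40.9 + 40.0 + 38.2 + 32.9 + 34.1)/6 = 38.2333
Deviations from mean: 5.0667, 2.6667, 1.7667, -0.0333, -5.3333, -4.1333
Σ(y_t−ȳ)(y_{t+2}−ȳ) = (8.9511) + (-0.0889) + (-9.4222) + (0.1378) = -0.4222
Denominator Σ(y_t−ȳ)² = 81.4333
r_2 = -0.4222 / 81.4333 = -0.005

-0.005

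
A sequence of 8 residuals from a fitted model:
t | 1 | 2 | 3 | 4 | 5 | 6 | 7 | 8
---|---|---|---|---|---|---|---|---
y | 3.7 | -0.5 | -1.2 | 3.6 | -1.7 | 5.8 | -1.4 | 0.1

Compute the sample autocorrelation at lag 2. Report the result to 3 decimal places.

0.183

Mean ȳ = (3.7 − 0.5 − 1.2 + 3.6 − 1.7 + 5.8 − 1.4 + 0.1)/8 = 1.0500
Deviations from mean: 2.6500, -1.5500, -2.2500, 2.5500, -2.7500, 4.7500, -2.4500, -0.9500
Numerator Σ_{t=1}^{6}(y_t−ȳ)(y_{t+2}−ȳ) = 10.6100
Denominator Σ(y_t−ȳ)² = 58.0200
r_2 = 10.6100 / 58.0200 = 0.183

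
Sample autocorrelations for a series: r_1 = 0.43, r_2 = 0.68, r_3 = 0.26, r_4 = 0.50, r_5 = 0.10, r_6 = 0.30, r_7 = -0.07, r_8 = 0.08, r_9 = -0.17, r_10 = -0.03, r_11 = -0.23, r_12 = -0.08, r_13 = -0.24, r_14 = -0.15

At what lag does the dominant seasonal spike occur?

The largest autocorrelation is r_2 = 0.68, with a weaker echo at lag 4 (0.50); the remaining lags stay at or below 0.43.
The dominant spike at lag 2 indicates a seasonal period of 2.

2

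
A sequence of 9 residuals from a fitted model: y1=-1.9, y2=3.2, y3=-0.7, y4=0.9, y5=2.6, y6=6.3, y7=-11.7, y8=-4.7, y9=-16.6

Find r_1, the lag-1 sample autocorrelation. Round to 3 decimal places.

Mean ȳ = (-1.9 + 3.2 − 0.7 + 0.9 + 2.6 + 6.3 − 11.7 − 4.7 − 16.6)/9 = -2.5111
Numerator Σ_{t=1}^{8}(y_t−ȳ)(y_{t+1}−ȳ) = 52.4688
Denominator Σ(y_t−ȳ)² = 439.3889
r_1 = 52.4688 / 439.3889 = 0.119

0.119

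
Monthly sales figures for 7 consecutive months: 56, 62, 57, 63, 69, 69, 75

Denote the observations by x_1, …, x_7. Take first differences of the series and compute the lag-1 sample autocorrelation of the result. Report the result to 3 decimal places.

First differences Δx: 6, -5, 6, 6, 0, 6
Mean of differences = 3.1667
Numerator Σ(Δx_t−Δx̄)(Δx_{t+1}−Δx̄) = -56.1944
Denominator Σ(Δx_t−Δx̄)² = 108.8333
r_1(Δx) = -56.1944 / 108.8333 = -0.516

-0.516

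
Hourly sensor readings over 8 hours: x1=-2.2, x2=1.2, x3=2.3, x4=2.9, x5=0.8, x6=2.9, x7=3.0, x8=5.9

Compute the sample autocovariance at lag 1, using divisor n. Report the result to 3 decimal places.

Mean x̄ = (-2.2 + 1.2 + 2.3 + 2.9 + 0.8 + 2.9 + 3.0 + 5.9)/8 = 2.1000
Σ_{t=1}^{7}(x_t−x̄)(x_{t+1}−x̄) = 5.9100
γ_1 = 5.9100 / 8 = 0.739

0.739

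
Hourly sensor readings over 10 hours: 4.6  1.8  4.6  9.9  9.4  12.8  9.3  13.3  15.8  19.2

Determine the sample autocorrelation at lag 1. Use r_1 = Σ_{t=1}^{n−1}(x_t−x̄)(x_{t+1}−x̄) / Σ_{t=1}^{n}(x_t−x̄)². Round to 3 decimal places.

Mean x̄ = (4.6 + 1.8 + 4.6 + 9.9 + 9.4 + 12.8 + 9.3 + 13.3 + 15.8 + 19.2)/10 = 10.0700
Numerator Σ_{t=1}^{9}(x_t−x̄)(x_{t+1}−x̄) = 155.9221
Denominator Σ(x_t−x̄)² = 263.3810
r_1 = 155.9221 / 263.3810 = 0.592

0.592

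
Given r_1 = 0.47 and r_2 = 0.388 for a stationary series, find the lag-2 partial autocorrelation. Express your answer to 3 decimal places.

0.214

φ_{22} = (r_2 − r_1²) / (1 − r_1²)
r_1² = (0.47)² = 0.2209
Numerator = 0.388 − 0.2209 = 0.1671; denominator = 1 − 0.2209 = 0.7791
φ_{22} = 0.1671 / 0.7791 = 0.214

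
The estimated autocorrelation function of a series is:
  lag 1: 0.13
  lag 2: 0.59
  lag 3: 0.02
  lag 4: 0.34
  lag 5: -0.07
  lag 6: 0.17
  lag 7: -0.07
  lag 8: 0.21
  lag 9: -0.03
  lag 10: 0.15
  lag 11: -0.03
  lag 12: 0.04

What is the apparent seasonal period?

2

The largest autocorrelation is r_2 = 0.59, with weaker echoes at lags 4 (0.34), 6 (0.17), 8 (0.21) and 10 (0.15); the remaining lags stay at or below 0.13.
The dominant spike at lag 2 indicates a seasonal period of 2.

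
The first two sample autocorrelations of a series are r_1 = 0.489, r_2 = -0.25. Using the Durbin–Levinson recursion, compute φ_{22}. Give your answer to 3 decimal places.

φ_{22} = (r_2 − r_1²) / (1 − r_1²)
r_1² = (0.489)² = 0.239121
Numerator = -0.25 − 0.2391 = -0.4891; denominator = 1 − 0.2391 = 0.7609
φ_{22} = -0.4891 / 0.7609 = -0.643

-0.643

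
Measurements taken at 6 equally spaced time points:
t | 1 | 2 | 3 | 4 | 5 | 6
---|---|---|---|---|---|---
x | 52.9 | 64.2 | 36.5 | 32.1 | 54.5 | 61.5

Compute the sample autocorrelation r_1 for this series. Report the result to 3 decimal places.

0.076

Mean x̄ = (52.9 + 64.2 + 36.5 + 32.1 + 54.5 + 61.5)/6 = 50.2833
Deviations from mean: 2.6167, 13.9167, -13.7833, -18.1833, 4.2167, 11.2167
Numerator Σ_{t=1}^{5}(x_t−x̄)(x_{t+1}−x̄) = 65.8481
Denominator Σ(x_t−x̄)² = 864.7283
r_1 = 65.8481 / 864.7283 = 0.076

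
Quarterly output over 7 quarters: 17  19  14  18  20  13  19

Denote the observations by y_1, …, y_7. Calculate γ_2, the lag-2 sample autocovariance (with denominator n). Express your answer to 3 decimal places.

Mean ȳ = (17 + 19 + 14 + 18 + 20 + 13 + 19)/7 = 17.1429
Σ_{t=1}^{5}(y_t−ȳ)(y_{t+2}−ȳ) = -5.1837
γ_2 = -5.1837 / 7 = -0.741

-0.741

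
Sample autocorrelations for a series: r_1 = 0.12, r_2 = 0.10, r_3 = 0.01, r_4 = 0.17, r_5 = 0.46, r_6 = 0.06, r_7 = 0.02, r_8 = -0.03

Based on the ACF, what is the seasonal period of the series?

5

The largest autocorrelation is r_5 = 0.46; the remaining lags stay at or below 0.17.
The dominant spike at lag 5 indicates a seasonal period of 5.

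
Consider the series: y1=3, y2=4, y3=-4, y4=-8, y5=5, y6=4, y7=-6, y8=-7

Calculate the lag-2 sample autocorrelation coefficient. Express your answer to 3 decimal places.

Mean ȳ = (3 + 4 − 4 − 8 + 5 + 4 − 6 − 7)/8 = -1.1250
Deviations from mean: 4.1250, 5.1250, -2.8750, -6.8750, 6.1250, 5.1250, -4.8750, -5.8750
Σ(y_t−ȳ)(y_{t+2}−ȳ) = (-11.8594) + (-35.2344) + (-17.6094) + (-35.2344) + (-29.8594) + (-30.1094) = -159.9063
Denominator Σ(y_t−ȳ)² = 220.8750
r_2 = -159.9063 / 220.8750 = -0.724

-0.724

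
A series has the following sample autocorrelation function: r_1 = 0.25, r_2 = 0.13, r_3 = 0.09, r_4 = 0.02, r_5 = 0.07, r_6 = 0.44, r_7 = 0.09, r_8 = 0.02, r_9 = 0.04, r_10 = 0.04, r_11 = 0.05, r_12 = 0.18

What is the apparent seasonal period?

The largest autocorrelation is r_6 = 0.44; the remaining lags stay at or below 0.25. The elevated value at lag 1 (0.25), dropping to 0.13 at lag 2, reflects decaying short-term dependence rather than seasonality.
The dominant spike at lag 6 indicates a seasonal period of 6.

6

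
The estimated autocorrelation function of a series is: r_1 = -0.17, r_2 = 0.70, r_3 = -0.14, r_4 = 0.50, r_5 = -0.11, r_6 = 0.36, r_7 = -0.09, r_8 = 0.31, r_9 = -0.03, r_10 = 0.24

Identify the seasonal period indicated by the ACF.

The largest autocorrelation is r_2 = 0.70, with weaker echoes at lags 4 (0.50), 6 (0.36), 8 (0.31) and 10 (0.24); the remaining lags stay at or below -0.03.
The dominant spike at lag 2 indicates a seasonal period of 2.

2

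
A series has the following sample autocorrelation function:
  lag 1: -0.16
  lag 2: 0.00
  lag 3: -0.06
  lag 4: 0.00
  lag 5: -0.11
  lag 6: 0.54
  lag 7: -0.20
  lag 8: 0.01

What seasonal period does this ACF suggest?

6

The largest autocorrelation is r_6 = 0.54; the remaining lags stay at or below 0.01.
The dominant spike at lag 6 indicates a seasonal period of 6.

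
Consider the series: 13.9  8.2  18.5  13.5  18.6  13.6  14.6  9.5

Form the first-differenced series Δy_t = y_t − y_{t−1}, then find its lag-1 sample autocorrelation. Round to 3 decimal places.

First differences Δy: -5.7, 10.3, -5.0, 5.1, -5.0, 1.0, -5.1
Mean of differences = -0.6286
Numerator Σ(Δy_t−Δȳ)(Δy_{t+1}−Δȳ) = -167.6822
Denominator Σ(Δy_t−Δȳ)² = 238.8343
r_1(Δy) = -167.6822 / 238.8343 = -0.702

-0.702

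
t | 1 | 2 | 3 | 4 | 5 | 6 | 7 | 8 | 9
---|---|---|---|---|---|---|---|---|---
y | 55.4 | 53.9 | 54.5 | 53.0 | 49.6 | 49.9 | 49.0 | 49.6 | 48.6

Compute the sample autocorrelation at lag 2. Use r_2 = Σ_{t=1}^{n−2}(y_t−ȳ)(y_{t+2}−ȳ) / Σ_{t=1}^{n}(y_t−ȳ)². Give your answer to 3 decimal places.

0.393

Mean ȳ = (55.4 + 53.9 + 54.5 + 53.0 + 49.6 + 49.9 + 49.0 + 49.6 + 48.6)/9 = 51.5000
Numerator Σ_{t=1}^{7}(y_t−ȳ)(y_{t+2}−ȳ) = 22.2400
Denominator Σ(y_t−ȳ)² = 56.6600
r_2 = 22.2400 / 56.6600 = 0.393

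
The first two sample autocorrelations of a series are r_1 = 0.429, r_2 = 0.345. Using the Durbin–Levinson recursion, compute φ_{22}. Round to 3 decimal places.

0.197

φ_{22} = (r_2 − r_1²) / (1 − r_1²)
r_1² = (0.429)² = 0.184041
Numerator = 0.345 − 0.1840 = 0.1610; denominator = 1 − 0.1840 = 0.8160
φ_{22} = 0.1610 / 0.8160 = 0.197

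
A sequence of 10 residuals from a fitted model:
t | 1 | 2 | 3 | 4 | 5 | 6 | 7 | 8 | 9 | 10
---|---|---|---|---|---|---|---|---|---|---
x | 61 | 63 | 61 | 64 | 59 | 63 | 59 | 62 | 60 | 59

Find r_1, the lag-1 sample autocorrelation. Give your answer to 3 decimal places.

-0.495

Mean x̄ = (61 + 63 + 61 + 64 + 59 + 63 + 59 + 62 + 60 + 59)/10 = 61.1000
Numerator Σ_{t=1}^{9}(x_t−x̄)(x_{t+1}−x̄) = -15.3100
Denominator Σ(x_t−x̄)² = 30.9000
r_1 = -15.3100 / 30.9000 = -0.495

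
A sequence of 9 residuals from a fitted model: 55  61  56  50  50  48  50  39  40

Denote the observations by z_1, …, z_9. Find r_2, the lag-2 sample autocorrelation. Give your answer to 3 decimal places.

Mean z̄ = (55 + 61 + 56 + 50 + 50 + 48 + 50 + 39 + 40)/9 = 49.8889
Numerator Σ_{t=1}^{7}(z_t−z̄)(z_{t+2}−z̄) = 52.4198
Denominator Σ(z_t−z̄)² = 406.8889
r_2 = 52.4198 / 406.8889 = 0.129

0.129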